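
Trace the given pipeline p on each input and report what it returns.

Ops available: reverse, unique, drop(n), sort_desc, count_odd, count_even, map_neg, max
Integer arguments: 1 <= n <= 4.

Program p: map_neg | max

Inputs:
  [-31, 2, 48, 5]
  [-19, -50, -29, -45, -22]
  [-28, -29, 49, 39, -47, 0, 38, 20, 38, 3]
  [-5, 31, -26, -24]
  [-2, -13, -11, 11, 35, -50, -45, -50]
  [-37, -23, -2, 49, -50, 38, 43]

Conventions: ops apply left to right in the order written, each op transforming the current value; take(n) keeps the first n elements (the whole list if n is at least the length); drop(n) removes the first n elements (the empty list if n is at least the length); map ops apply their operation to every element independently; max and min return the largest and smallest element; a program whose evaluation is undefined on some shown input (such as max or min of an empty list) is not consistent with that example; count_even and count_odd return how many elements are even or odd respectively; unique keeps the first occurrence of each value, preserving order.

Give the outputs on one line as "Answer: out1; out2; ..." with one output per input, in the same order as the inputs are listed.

31; 50; 47; 26; 50; 50

Execution, op by op:
  [-31, 2, 48, 5] -> [31, -2, -48, -5] -> 31
  [-19, -50, -29, -45, -22] -> [19, 50, 29, 45, 22] -> 50
  [-28, -29, 49, 39, -47, 0, 38, 20, 38, 3] -> [28, 29, -49, -39, 47, 0, -38, -20, -38, -3] -> 47
  [-5, 31, -26, -24] -> [5, -31, 26, 24] -> 26
  [-2, -13, -11, 11, 35, -50, -45, -50] -> [2, 13, 11, -11, -35, 50, 45, 50] -> 50
  [-37, -23, -2, 49, -50, 38, 43] -> [37, 23, 2, -49, 50, -38, -43] -> 50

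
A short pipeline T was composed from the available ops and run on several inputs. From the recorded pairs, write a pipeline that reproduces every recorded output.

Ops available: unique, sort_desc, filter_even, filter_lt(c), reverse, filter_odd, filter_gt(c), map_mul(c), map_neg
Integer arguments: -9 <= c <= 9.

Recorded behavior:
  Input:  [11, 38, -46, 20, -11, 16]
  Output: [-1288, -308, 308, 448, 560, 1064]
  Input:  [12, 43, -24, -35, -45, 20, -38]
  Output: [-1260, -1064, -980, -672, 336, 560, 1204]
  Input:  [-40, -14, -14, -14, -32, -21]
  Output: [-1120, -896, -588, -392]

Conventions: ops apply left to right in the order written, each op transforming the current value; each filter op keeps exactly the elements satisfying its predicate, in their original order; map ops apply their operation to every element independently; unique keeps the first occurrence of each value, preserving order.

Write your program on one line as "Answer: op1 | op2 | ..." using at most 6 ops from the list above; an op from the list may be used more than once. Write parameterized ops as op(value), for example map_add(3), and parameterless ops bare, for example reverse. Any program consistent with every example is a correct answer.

reverse | map_mul(-7) | map_mul(4) | unique | sort_desc | map_neg

Check, running the answer program on each example:
  [11, 38, -46, 20, -11, 16] -> [16, -11, 20, -46, 38, 11] -> [-112, 77, -140, 322, -266, -77] -> [-448, 308, -560, 1288, -1064, -308] -> [-448, 308, -560, 1288, -1064, -308] -> [1288, 308, -308, -448, -560, -1064] -> [-1288, -308, 308, 448, 560, 1064]
  [12, 43, -24, -35, -45, 20, -38] -> [-38, 20, -45, -35, -24, 43, 12] -> [266, -140, 315, 245, 168, -301, -84] -> [1064, -560, 1260, 980, 672, -1204, -336] -> [1064, -560, 1260, 980, 672, -1204, -336] -> [1260, 1064, 980, 672, -336, -560, -1204] -> [-1260, -1064, -980, -672, 336, 560, 1204]
  [-40, -14, -14, -14, -32, -21] -> [-21, -32, -14, -14, -14, -40] -> [147, 224, 98, 98, 98, 280] -> [588, 896, 392, 392, 392, 1120] -> [588, 896, 392, 1120] -> [1120, 896, 588, 392] -> [-1120, -896, -588, -392]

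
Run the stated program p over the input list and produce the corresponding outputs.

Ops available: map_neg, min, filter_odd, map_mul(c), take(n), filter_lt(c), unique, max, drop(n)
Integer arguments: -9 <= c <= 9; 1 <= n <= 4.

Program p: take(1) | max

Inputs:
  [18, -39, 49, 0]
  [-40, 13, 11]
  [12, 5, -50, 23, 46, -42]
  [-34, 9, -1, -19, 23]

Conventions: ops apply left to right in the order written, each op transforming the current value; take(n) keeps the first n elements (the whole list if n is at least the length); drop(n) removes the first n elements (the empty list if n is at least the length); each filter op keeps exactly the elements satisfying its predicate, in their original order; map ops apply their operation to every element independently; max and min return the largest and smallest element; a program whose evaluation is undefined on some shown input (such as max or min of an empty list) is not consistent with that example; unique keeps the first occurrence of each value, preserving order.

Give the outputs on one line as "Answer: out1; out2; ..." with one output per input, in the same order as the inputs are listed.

18; -40; 12; -34

Execution, op by op:
  [18, -39, 49, 0] -> [18] -> 18
  [-40, 13, 11] -> [-40] -> -40
  [12, 5, -50, 23, 46, -42] -> [12] -> 12
  [-34, 9, -1, -19, 23] -> [-34] -> -34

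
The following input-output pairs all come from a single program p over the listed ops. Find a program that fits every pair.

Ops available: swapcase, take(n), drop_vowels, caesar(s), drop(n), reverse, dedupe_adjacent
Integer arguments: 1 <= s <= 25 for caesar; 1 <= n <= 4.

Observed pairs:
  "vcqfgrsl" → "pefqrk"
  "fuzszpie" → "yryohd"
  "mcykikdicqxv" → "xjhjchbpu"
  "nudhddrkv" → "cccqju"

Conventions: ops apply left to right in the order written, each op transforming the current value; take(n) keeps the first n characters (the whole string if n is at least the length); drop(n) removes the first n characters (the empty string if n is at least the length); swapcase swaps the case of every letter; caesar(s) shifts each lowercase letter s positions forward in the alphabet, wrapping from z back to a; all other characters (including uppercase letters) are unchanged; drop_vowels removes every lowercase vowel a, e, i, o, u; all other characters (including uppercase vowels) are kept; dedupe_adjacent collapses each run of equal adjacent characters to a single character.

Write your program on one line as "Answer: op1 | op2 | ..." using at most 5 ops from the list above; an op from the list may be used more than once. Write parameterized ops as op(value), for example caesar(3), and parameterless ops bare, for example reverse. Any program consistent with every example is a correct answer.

caesar(7) | drop(2) | drop_vowels | caesar(18)

Check, running the answer program on each example:
  "vcqfgrsl" -> "cjxmnyzs" -> "xmnyzs" -> "xmnyzs" -> "pefqrk"
  "fuzszpie" -> "mbgzgwpl" -> "gzgwpl" -> "gzgwpl" -> "yryohd"
  "mcykikdicqxv" -> "tjfrprkpjxec" -> "frprkpjxec" -> "frprkpjxc" -> "xjhjchbpu"
  "nudhddrkv" -> "ubkokkyrc" -> "kokkyrc" -> "kkkyrc" -> "cccqju"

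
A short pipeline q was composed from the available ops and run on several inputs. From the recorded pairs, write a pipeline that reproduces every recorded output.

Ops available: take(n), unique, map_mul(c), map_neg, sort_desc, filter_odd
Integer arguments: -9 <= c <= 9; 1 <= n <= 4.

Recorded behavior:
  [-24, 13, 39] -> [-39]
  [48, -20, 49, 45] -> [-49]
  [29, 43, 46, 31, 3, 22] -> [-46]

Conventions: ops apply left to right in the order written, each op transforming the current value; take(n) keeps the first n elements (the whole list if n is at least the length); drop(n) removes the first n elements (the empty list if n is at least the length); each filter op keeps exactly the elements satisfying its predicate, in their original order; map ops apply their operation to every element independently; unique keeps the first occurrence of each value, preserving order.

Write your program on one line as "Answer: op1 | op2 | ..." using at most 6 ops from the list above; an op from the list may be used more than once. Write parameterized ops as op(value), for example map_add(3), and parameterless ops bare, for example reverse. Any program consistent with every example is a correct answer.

sort_desc | take(3) | map_neg | take(2) | take(1)

Check, running the answer program on each example:
  [-24, 13, 39] -> [39, 13, -24] -> [39, 13, -24] -> [-39, -13, 24] -> [-39, -13] -> [-39]
  [48, -20, 49, 45] -> [49, 48, 45, -20] -> [49, 48, 45] -> [-49, -48, -45] -> [-49, -48] -> [-49]
  [29, 43, 46, 31, 3, 22] -> [46, 43, 31, 29, 22, 3] -> [46, 43, 31] -> [-46, -43, -31] -> [-46, -43] -> [-46]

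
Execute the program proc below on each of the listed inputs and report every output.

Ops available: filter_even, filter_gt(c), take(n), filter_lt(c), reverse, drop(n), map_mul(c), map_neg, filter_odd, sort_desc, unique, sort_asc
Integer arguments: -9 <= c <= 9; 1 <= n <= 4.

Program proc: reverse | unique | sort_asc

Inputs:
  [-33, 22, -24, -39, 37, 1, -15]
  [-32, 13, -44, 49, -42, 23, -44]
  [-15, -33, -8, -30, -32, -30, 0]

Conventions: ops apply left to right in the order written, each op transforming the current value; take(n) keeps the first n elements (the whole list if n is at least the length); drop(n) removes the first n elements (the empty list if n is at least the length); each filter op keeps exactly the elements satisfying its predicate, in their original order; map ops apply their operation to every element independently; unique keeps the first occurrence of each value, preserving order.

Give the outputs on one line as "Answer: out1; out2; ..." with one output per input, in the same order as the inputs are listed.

[-39, -33, -24, -15, 1, 22, 37]; [-44, -42, -32, 13, 23, 49]; [-33, -32, -30, -15, -8, 0]

Execution, op by op:
  [-33, 22, -24, -39, 37, 1, -15] -> [-15, 1, 37, -39, -24, 22, -33] -> [-15, 1, 37, -39, -24, 22, -33] -> [-39, -33, -24, -15, 1, 22, 37]
  [-32, 13, -44, 49, -42, 23, -44] -> [-44, 23, -42, 49, -44, 13, -32] -> [-44, 23, -42, 49, 13, -32] -> [-44, -42, -32, 13, 23, 49]
  [-15, -33, -8, -30, -32, -30, 0] -> [0, -30, -32, -30, -8, -33, -15] -> [0, -30, -32, -8, -33, -15] -> [-33, -32, -30, -15, -8, 0]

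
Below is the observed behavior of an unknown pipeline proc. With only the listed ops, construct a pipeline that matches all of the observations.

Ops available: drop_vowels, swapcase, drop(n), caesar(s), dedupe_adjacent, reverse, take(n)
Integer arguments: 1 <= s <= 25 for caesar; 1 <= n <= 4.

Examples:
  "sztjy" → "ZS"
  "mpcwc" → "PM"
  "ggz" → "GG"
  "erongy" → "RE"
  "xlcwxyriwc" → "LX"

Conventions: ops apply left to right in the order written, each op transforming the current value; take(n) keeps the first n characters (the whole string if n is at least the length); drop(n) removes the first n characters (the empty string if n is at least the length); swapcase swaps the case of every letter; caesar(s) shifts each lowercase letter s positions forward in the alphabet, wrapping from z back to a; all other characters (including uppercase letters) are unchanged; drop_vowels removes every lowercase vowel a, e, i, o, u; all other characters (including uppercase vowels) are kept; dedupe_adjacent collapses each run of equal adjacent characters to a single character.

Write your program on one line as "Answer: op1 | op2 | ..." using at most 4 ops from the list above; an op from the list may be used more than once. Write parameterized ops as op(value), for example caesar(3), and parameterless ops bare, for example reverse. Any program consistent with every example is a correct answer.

swapcase | take(2) | reverse

Check, running the answer program on each example:
  "sztjy" -> "SZTJY" -> "SZ" -> "ZS"
  "mpcwc" -> "MPCWC" -> "MP" -> "PM"
  "ggz" -> "GGZ" -> "GG" -> "GG"
  "erongy" -> "ERONGY" -> "ER" -> "RE"
  "xlcwxyriwc" -> "XLCWXYRIWC" -> "XL" -> "LX"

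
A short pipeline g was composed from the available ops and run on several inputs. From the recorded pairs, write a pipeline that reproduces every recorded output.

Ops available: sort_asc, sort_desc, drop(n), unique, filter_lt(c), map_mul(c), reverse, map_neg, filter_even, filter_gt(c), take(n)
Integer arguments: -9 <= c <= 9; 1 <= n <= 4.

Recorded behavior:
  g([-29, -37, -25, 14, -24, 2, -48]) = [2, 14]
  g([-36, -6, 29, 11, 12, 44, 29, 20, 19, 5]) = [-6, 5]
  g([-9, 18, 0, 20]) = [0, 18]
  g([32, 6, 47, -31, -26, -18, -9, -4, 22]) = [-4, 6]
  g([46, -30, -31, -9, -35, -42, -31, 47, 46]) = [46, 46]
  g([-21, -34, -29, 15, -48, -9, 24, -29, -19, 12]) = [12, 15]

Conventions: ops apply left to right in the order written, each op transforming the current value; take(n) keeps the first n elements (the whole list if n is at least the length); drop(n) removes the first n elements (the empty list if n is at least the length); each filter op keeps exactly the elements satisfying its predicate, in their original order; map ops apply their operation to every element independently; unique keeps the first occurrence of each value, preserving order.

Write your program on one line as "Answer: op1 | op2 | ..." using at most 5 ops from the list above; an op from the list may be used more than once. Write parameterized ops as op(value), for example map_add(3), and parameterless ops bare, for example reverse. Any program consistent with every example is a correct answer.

filter_gt(-8) | sort_asc | take(3) | take(2)

Check, running the answer program on each example:
  [-29, -37, -25, 14, -24, 2, -48] -> [14, 2] -> [2, 14] -> [2, 14] -> [2, 14]
  [-36, -6, 29, 11, 12, 44, 29, 20, 19, 5] -> [-6, 29, 11, 12, 44, 29, 20, 19, 5] -> [-6, 5, 11, 12, 19, 20, 29, 29, 44] -> [-6, 5, 11] -> [-6, 5]
  [-9, 18, 0, 20] -> [18, 0, 20] -> [0, 18, 20] -> [0, 18, 20] -> [0, 18]
  [32, 6, 47, -31, -26, -18, -9, -4, 22] -> [32, 6, 47, -4, 22] -> [-4, 6, 22, 32, 47] -> [-4, 6, 22] -> [-4, 6]
  [46, -30, -31, -9, -35, -42, -31, 47, 46] -> [46, 47, 46] -> [46, 46, 47] -> [46, 46, 47] -> [46, 46]
  [-21, -34, -29, 15, -48, -9, 24, -29, -19, 12] -> [15, 24, 12] -> [12, 15, 24] -> [12, 15, 24] -> [12, 15]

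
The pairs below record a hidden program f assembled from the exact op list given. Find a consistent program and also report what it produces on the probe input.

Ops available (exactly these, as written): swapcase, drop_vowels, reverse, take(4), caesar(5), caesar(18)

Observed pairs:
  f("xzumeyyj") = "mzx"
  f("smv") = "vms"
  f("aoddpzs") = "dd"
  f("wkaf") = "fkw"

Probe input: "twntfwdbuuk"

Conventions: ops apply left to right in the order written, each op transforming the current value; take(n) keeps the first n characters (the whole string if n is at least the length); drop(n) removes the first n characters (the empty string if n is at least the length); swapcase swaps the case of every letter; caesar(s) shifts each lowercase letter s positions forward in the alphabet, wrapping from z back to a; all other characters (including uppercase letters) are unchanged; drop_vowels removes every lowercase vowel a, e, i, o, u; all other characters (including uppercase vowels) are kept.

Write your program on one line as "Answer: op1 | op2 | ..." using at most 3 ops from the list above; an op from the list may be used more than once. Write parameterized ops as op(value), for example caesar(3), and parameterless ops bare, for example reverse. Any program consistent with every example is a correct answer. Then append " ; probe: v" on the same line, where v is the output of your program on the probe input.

take(4) | reverse | drop_vowels ; probe: "tnwt"

Check, running the answer program on each example:
  "xzumeyyj" -> "xzum" -> "muzx" -> "mzx"
  "smv" -> "smv" -> "vms" -> "vms"
  "aoddpzs" -> "aodd" -> "ddoa" -> "dd"
  "wkaf" -> "wkaf" -> "fakw" -> "fkw"
  probe: "twntfwdbuuk" -> "twnt" -> "tnwt" -> "tnwt"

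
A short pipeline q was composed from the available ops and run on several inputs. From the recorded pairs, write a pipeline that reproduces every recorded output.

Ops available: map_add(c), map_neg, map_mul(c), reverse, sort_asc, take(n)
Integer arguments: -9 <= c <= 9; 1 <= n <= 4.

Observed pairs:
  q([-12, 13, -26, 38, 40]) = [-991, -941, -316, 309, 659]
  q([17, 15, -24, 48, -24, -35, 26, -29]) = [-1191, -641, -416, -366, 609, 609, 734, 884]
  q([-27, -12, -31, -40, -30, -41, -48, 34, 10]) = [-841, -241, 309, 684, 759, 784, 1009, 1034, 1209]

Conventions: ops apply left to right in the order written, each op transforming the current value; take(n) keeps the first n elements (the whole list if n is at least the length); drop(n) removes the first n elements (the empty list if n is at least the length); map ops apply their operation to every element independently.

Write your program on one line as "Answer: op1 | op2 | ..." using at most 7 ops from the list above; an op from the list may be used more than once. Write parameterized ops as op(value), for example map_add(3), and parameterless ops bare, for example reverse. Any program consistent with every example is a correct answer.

map_mul(5) | map_mul(-1) | reverse | map_mul(5) | sort_asc | map_add(9)

Check, running the answer program on each example:
  [-12, 13, -26, 38, 40] -> [-60, 65, -130, 190, 200] -> [60, -65, 130, -190, -200] -> [-200, -190, 130, -65, 60] -> [-1000, -950, 650, -325, 300] -> [-1000, -950, -325, 300, 650] -> [-991, -941, -316, 309, 659]
  [17, 15, -24, 48, -24, -35, 26, -29] -> [85, 75, -120, 240, -120, -175, 130, -145] -> [-85, -75, 120, -240, 120, 175, -130, 145] -> [145, -130, 175, 120, -240, 120, -75, -85] -> [725, -650, 875, 600, -1200, 600, -375, -425] -> [-1200, -650, -425, -375, 600, 600, 725, 875] -> [-1191, -641, -416, -366, 609, 609, 734, 884]
  [-27, -12, -31, -40, -30, -41, -48, 34, 10] -> [-135, -60, -155, -200, -150, -205, -240, 170, 50] -> [135, 60, 155, 200, 150, 205, 240, -170, -50] -> [-50, -170, 240, 205, 150, 200, 155, 60, 135] -> [-250, -850, 1200, 1025, 750, 1000, 775, 300, 675] -> [-850, -250, 300, 675, 750, 775, 1000, 1025, 1200] -> [-841, -241, 309, 684, 759, 784, 1009, 1034, 1209]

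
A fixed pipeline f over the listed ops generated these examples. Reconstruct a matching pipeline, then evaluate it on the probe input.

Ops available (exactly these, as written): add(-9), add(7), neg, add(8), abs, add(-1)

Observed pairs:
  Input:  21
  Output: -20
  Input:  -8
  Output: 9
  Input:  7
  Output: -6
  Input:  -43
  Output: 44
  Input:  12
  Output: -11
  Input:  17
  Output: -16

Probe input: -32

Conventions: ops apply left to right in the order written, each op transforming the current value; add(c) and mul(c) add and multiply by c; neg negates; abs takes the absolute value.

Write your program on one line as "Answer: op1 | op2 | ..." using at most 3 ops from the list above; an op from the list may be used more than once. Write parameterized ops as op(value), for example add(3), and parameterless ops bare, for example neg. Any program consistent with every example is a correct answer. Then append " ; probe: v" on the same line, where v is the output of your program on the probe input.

add(-1) | neg ; probe: 33

Check, running the answer program on each example:
  21 -> 20 -> -20
  -8 -> -9 -> 9
  7 -> 6 -> -6
  -43 -> -44 -> 44
  12 -> 11 -> -11
  17 -> 16 -> -16
  probe: -32 -> -33 -> 33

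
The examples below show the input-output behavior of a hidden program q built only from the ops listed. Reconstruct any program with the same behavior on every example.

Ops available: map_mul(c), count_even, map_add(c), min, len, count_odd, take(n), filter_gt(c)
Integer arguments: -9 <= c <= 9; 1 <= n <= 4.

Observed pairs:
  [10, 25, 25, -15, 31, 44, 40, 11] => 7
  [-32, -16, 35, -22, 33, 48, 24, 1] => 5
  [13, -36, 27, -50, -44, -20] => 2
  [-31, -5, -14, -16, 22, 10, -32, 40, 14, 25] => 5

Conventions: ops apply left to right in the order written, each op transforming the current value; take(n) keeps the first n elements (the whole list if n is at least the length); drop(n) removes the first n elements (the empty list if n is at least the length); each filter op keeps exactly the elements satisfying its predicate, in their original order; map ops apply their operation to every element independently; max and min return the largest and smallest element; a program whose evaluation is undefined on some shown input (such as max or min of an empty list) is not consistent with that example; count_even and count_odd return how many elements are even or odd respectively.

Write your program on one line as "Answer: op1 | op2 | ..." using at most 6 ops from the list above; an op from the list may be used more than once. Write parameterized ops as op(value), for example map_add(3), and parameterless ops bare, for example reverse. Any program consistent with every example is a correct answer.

filter_gt(-5) | map_add(9) | map_add(-2) | map_mul(-8) | len

Check, running the answer program on each example:
  [10, 25, 25, -15, 31, 44, 40, 11] -> [10, 25, 25, 31, 44, 40, 11] -> [19, 34, 34, 40, 53, 49, 20] -> [17, 32, 32, 38, 51, 47, 18] -> [-136, -256, -256, -304, -408, -376, -144] -> 7
  [-32, -16, 35, -22, 33, 48, 24, 1] -> [35, 33, 48, 24, 1] -> [44, 42, 57, 33, 10] -> [42, 40, 55, 31, 8] -> [-336, -320, -440, -248, -64] -> 5
  [13, -36, 27, -50, -44, -20] -> [13, 27] -> [22, 36] -> [20, 34] -> [-160, -272] -> 2
  [-31, -5, -14, -16, 22, 10, -32, 40, 14, 25] -> [22, 10, 40, 14, 25] -> [31, 19, 49, 23, 34] -> [29, 17, 47, 21, 32] -> [-232, -136, -376, -168, -256] -> 5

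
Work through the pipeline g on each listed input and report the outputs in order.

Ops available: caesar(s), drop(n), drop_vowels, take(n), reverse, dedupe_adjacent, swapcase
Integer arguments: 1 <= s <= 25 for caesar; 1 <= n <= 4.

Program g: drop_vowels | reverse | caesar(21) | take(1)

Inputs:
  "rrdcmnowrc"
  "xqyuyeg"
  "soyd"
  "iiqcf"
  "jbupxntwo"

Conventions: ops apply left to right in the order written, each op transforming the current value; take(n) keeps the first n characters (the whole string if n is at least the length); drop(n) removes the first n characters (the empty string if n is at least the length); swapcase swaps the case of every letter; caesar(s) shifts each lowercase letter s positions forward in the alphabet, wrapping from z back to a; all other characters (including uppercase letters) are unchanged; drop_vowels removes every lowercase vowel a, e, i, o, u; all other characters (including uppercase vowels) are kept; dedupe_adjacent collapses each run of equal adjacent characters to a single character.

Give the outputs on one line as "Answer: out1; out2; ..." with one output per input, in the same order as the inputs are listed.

"x"; "b"; "y"; "a"; "r"

Execution, op by op:
  "rrdcmnowrc" -> "rrdcmnwrc" -> "crwnmcdrr" -> "xmrihxymm" -> "x"
  "xqyuyeg" -> "xqyyg" -> "gyyqx" -> "bttls" -> "b"
  "soyd" -> "syd" -> "dys" -> "ytn" -> "y"
  "iiqcf" -> "qcf" -> "fcq" -> "axl" -> "a"
  "jbupxntwo" -> "jbpxntw" -> "wtnxpbj" -> "roiskwe" -> "r"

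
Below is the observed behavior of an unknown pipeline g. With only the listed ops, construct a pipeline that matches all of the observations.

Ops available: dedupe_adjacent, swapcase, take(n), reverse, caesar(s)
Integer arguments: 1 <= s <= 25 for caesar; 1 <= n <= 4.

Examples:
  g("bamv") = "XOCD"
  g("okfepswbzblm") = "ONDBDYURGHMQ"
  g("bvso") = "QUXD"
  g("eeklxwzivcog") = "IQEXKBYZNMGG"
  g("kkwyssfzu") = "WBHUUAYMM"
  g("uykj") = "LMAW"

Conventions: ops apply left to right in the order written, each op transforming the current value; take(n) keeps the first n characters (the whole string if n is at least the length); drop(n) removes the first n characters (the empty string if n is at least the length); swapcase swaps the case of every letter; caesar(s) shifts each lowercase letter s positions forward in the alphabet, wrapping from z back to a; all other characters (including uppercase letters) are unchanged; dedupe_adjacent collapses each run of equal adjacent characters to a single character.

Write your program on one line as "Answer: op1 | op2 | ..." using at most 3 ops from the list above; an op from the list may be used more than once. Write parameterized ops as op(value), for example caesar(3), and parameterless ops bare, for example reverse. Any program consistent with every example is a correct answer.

reverse | caesar(2) | swapcase

Check, running the answer program on each example:
  "bamv" -> "vmab" -> "xocd" -> "XOCD"
  "okfepswbzblm" -> "mlbzbwspefko" -> "ondbdyurghmq" -> "ONDBDYURGHMQ"
  "bvso" -> "osvb" -> "quxd" -> "QUXD"
  "eeklxwzivcog" -> "gocvizwxlkee" -> "iqexkbyznmgg" -> "IQEXKBYZNMGG"
  "kkwyssfzu" -> "uzfssywkk" -> "wbhuuaymm" -> "WBHUUAYMM"
  "uykj" -> "jkyu" -> "lmaw" -> "LMAW"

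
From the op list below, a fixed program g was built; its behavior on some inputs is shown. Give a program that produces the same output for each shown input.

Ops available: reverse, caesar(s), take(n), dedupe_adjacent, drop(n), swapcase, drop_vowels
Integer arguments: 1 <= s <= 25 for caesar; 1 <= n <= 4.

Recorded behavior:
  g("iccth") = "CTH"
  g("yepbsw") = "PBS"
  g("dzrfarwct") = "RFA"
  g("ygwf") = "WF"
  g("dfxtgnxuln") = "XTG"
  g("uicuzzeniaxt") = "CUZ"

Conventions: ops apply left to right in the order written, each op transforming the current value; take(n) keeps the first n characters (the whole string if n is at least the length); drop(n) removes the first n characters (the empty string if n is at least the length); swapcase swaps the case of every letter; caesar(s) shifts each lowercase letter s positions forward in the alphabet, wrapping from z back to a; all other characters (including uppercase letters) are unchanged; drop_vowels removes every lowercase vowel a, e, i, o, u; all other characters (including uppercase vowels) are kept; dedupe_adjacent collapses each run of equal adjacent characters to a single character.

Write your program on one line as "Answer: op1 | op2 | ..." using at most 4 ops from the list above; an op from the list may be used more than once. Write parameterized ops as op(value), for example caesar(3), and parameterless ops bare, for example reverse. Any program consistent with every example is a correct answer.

drop(2) | swapcase | dedupe_adjacent | take(3)

Check, running the answer program on each example:
  "iccth" -> "cth" -> "CTH" -> "CTH" -> "CTH"
  "yepbsw" -> "pbsw" -> "PBSW" -> "PBSW" -> "PBS"
  "dzrfarwct" -> "rfarwct" -> "RFARWCT" -> "RFARWCT" -> "RFA"
  "ygwf" -> "wf" -> "WF" -> "WF" -> "WF"
  "dfxtgnxuln" -> "xtgnxuln" -> "XTGNXULN" -> "XTGNXULN" -> "XTG"
  "uicuzzeniaxt" -> "cuzzeniaxt" -> "CUZZENIAXT" -> "CUZENIAXT" -> "CUZ"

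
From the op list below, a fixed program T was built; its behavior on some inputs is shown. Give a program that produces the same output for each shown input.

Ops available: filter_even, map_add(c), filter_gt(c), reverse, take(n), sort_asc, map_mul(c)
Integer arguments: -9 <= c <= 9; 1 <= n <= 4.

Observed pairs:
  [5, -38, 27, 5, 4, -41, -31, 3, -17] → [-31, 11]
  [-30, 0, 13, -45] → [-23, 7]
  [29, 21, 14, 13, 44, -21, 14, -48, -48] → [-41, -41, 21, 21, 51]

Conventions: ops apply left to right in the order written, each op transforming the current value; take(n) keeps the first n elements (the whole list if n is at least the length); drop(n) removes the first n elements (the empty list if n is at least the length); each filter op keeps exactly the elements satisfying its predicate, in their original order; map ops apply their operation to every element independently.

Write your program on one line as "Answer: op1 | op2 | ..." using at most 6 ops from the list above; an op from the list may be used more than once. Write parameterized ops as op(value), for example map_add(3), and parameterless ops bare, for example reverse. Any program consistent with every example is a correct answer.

filter_even | map_add(4) | reverse | map_add(3) | sort_asc

Check, running the answer program on each example:
  [5, -38, 27, 5, 4, -41, -31, 3, -17] -> [-38, 4] -> [-34, 8] -> [8, -34] -> [11, -31] -> [-31, 11]
  [-30, 0, 13, -45] -> [-30, 0] -> [-26, 4] -> [4, -26] -> [7, -23] -> [-23, 7]
  [29, 21, 14, 13, 44, -21, 14, -48, -48] -> [14, 44, 14, -48, -48] -> [18, 48, 18, -44, -44] -> [-44, -44, 18, 48, 18] -> [-41, -41, 21, 51, 21] -> [-41, -41, 21, 21, 51]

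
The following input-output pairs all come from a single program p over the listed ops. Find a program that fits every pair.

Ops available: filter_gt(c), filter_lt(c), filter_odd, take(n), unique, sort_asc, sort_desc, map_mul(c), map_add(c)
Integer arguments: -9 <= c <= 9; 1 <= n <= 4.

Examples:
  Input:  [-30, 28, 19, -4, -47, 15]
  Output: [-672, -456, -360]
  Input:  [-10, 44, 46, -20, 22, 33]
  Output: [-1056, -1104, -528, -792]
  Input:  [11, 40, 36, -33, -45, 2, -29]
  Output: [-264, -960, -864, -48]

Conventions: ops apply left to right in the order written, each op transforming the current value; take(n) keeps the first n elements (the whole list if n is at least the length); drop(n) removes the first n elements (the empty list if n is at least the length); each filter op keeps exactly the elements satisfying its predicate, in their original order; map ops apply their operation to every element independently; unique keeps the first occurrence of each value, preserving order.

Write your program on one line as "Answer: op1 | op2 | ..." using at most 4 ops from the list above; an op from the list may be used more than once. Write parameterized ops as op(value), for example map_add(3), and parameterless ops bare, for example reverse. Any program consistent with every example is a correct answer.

map_mul(-4) | map_mul(6) | filter_lt(9)

Check, running the answer program on each example:
  [-30, 28, 19, -4, -47, 15] -> [120, -112, -76, 16, 188, -60] -> [720, -672, -456, 96, 1128, -360] -> [-672, -456, -360]
  [-10, 44, 46, -20, 22, 33] -> [40, -176, -184, 80, -88, -132] -> [240, -1056, -1104, 480, -528, -792] -> [-1056, -1104, -528, -792]
  [11, 40, 36, -33, -45, 2, -29] -> [-44, -160, -144, 132, 180, -8, 116] -> [-264, -960, -864, 792, 1080, -48, 696] -> [-264, -960, -864, -48]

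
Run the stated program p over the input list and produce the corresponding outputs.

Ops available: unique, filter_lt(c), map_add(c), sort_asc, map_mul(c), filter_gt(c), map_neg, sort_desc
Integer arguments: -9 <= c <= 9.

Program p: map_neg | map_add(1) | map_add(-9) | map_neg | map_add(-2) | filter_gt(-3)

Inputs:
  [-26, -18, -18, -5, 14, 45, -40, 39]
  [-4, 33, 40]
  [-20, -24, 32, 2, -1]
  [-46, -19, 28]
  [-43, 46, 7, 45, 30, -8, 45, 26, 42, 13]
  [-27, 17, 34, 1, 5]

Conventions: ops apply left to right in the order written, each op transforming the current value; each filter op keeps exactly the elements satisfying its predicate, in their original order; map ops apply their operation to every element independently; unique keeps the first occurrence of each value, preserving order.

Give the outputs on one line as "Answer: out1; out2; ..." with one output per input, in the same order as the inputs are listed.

[1, 20, 51, 45]; [2, 39, 46]; [38, 8, 5]; [34]; [52, 13, 51, 36, -2, 51, 32, 48, 19]; [23, 40, 7, 11]

Execution, op by op:
  [-26, -18, -18, -5, 14, 45, -40, 39] -> [26, 18, 18, 5, -14, -45, 40, -39] -> [27, 19, 19, 6, -13, -44, 41, -38] -> [18, 10, 10, -3, -22, -53, 32, -47] -> [-18, -10, -10, 3, 22, 53, -32, 47] -> [-20, -12, -12, 1, 20, 51, -34, 45] -> [1, 20, 51, 45]
  [-4, 33, 40] -> [4, -33, -40] -> [5, -32, -39] -> [-4, -41, -48] -> [4, 41, 48] -> [2, 39, 46] -> [2, 39, 46]
  [-20, -24, 32, 2, -1] -> [20, 24, -32, -2, 1] -> [21, 25, -31, -1, 2] -> [12, 16, -40, -10, -7] -> [-12, -16, 40, 10, 7] -> [-14, -18, 38, 8, 5] -> [38, 8, 5]
  [-46, -19, 28] -> [46, 19, -28] -> [47, 20, -27] -> [38, 11, -36] -> [-38, -11, 36] -> [-40, -13, 34] -> [34]
  [-43, 46, 7, 45, 30, -8, 45, 26, 42, 13] -> [43, -46, -7, -45, -30, 8, -45, -26, -42, -13] -> [44, -45, -6, -44, -29, 9, -44, -25, -41, -12] -> [35, -54, -15, -53, -38, 0, -53, -34, -50, -21] -> [-35, 54, 15, 53, 38, 0, 53, 34, 50, 21] -> [-37, 52, 13, 51, 36, -2, 51, 32, 48, 19] -> [52, 13, 51, 36, -2, 51, 32, 48, 19]
  [-27, 17, 34, 1, 5] -> [27, -17, -34, -1, -5] -> [28, -16, -33, 0, -4] -> [19, -25, -42, -9, -13] -> [-19, 25, 42, 9, 13] -> [-21, 23, 40, 7, 11] -> [23, 40, 7, 11]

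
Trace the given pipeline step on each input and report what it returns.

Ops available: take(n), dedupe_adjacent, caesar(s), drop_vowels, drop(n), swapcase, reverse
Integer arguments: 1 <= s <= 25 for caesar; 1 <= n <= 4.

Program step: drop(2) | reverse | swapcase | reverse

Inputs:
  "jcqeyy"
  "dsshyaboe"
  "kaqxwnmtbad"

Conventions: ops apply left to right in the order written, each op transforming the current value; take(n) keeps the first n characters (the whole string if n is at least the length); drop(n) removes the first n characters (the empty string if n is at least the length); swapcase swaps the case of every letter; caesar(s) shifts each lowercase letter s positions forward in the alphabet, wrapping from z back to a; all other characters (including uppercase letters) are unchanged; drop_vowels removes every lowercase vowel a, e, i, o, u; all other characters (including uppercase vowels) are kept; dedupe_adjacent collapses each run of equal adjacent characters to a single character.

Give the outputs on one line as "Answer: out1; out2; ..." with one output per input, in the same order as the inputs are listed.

"QEYY"; "SHYABOE"; "QXWNMTBAD"

Execution, op by op:
  "jcqeyy" -> "qeyy" -> "yyeq" -> "YYEQ" -> "QEYY"
  "dsshyaboe" -> "shyaboe" -> "eobayhs" -> "EOBAYHS" -> "SHYABOE"
  "kaqxwnmtbad" -> "qxwnmtbad" -> "dabtmnwxq" -> "DABTMNWXQ" -> "QXWNMTBAD"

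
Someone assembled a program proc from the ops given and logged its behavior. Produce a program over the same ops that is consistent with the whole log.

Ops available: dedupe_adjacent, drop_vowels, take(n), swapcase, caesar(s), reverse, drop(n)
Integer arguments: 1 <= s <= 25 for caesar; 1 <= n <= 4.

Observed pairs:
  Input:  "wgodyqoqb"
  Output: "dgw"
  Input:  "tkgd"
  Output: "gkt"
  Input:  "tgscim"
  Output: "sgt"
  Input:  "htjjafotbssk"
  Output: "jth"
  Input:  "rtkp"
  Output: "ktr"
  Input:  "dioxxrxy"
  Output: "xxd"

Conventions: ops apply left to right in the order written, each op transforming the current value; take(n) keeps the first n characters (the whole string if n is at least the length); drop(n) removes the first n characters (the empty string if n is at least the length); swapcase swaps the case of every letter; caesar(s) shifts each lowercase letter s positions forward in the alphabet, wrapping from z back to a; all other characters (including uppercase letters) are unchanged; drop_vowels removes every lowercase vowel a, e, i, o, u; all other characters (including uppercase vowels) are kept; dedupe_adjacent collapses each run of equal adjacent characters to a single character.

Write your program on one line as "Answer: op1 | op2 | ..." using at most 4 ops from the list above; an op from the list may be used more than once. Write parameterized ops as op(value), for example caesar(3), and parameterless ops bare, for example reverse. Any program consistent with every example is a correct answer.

drop_vowels | take(3) | reverse

Check, running the answer program on each example:
  "wgodyqoqb" -> "wgdyqqb" -> "wgd" -> "dgw"
  "tkgd" -> "tkgd" -> "tkg" -> "gkt"
  "tgscim" -> "tgscm" -> "tgs" -> "sgt"
  "htjjafotbssk" -> "htjjftbssk" -> "htj" -> "jth"
  "rtkp" -> "rtkp" -> "rtk" -> "ktr"
  "dioxxrxy" -> "dxxrxy" -> "dxx" -> "xxd"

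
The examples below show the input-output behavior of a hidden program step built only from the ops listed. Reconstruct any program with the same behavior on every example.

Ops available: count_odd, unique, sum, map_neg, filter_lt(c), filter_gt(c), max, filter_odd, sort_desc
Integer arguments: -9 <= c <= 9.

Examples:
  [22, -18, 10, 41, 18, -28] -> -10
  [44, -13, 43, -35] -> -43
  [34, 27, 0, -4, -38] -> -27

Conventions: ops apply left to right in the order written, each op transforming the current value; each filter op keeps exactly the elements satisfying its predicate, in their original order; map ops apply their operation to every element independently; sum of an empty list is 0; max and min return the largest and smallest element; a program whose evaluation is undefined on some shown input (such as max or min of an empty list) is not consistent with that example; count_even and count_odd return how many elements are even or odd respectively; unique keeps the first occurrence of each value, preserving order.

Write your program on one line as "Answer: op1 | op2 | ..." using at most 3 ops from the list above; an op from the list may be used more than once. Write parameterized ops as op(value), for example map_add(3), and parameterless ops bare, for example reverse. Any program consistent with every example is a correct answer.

filter_gt(3) | map_neg | max

Check, running the answer program on each example:
  [22, -18, 10, 41, 18, -28] -> [22, 10, 41, 18] -> [-22, -10, -41, -18] -> -10
  [44, -13, 43, -35] -> [44, 43] -> [-44, -43] -> -43
  [34, 27, 0, -4, -38] -> [34, 27] -> [-34, -27] -> -27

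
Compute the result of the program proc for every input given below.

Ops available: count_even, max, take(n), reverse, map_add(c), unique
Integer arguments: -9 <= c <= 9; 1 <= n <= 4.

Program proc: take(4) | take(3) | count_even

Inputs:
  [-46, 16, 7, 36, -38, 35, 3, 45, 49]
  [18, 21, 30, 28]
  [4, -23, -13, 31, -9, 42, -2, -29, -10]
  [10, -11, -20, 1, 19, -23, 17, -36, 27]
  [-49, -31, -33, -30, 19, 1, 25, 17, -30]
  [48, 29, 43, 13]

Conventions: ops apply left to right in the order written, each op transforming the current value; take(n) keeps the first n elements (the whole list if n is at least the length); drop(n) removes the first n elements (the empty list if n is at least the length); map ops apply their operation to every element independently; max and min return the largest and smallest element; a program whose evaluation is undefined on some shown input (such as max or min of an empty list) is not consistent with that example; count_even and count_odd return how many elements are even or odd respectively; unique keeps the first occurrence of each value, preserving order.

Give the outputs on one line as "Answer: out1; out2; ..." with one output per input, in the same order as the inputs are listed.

2; 2; 1; 2; 0; 1

Execution, op by op:
  [-46, 16, 7, 36, -38, 35, 3, 45, 49] -> [-46, 16, 7, 36] -> [-46, 16, 7] -> 2
  [18, 21, 30, 28] -> [18, 21, 30, 28] -> [18, 21, 30] -> 2
  [4, -23, -13, 31, -9, 42, -2, -29, -10] -> [4, -23, -13, 31] -> [4, -23, -13] -> 1
  [10, -11, -20, 1, 19, -23, 17, -36, 27] -> [10, -11, -20, 1] -> [10, -11, -20] -> 2
  [-49, -31, -33, -30, 19, 1, 25, 17, -30] -> [-49, -31, -33, -30] -> [-49, -31, -33] -> 0
  [48, 29, 43, 13] -> [48, 29, 43, 13] -> [48, 29, 43] -> 1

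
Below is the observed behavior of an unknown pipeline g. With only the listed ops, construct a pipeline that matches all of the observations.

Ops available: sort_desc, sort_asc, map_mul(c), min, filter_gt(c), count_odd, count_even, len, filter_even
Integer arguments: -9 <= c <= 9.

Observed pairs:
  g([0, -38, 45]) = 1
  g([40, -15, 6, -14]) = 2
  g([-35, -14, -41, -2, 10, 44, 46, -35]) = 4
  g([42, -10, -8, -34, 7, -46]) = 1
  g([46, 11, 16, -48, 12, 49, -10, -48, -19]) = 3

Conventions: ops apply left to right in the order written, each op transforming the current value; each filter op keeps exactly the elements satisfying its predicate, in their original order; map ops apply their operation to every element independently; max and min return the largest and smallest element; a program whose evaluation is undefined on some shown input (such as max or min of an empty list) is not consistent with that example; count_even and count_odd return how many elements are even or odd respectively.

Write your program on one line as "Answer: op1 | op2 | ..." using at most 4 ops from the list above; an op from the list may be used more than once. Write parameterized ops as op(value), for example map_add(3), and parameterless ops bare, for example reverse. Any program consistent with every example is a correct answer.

filter_even | filter_gt(-8) | count_even

Check, running the answer program on each example:
  [0, -38, 45] -> [0, -38] -> [0] -> 1
  [40, -15, 6, -14] -> [40, 6, -14] -> [40, 6] -> 2
  [-35, -14, -41, -2, 10, 44, 46, -35] -> [-14, -2, 10, 44, 46] -> [-2, 10, 44, 46] -> 4
  [42, -10, -8, -34, 7, -46] -> [42, -10, -8, -34, -46] -> [42] -> 1
  [46, 11, 16, -48, 12, 49, -10, -48, -19] -> [46, 16, -48, 12, -10, -48] -> [46, 16, 12] -> 3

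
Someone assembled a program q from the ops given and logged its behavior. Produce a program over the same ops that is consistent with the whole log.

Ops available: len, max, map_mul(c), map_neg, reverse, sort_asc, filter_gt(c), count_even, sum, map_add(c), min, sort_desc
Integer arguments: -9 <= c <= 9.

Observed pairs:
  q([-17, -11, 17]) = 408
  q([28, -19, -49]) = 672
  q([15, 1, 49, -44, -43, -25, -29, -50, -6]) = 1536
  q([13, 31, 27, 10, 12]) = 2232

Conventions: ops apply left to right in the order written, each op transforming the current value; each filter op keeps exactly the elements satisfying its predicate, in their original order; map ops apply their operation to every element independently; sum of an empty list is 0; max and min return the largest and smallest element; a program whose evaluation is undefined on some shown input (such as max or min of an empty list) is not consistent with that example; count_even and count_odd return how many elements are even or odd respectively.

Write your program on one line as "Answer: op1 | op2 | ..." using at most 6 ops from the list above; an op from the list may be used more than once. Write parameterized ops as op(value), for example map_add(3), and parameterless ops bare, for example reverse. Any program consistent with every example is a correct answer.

filter_gt(9) | map_neg | map_mul(-4) | map_mul(6) | sum

Check, running the answer program on each example:
  [-17, -11, 17] -> [17] -> [-17] -> [68] -> [408] -> 408
  [28, -19, -49] -> [28] -> [-28] -> [112] -> [672] -> 672
  [15, 1, 49, -44, -43, -25, -29, -50, -6] -> [15, 49] -> [-15, -49] -> [60, 196] -> [360, 1176] -> 1536
  [13, 31, 27, 10, 12] -> [13, 31, 27, 10, 12] -> [-13, -31, -27, -10, -12] -> [52, 124, 108, 40, 48] -> [312, 744, 648, 240, 288] -> 2232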